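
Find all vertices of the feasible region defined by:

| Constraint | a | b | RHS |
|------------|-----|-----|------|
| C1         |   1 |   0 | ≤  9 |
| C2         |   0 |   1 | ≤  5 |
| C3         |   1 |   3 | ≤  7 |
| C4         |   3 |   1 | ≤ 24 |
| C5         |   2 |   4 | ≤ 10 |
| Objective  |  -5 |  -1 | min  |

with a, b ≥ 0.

(0, 0), (5, 0), (1, 2), (0, 2.333)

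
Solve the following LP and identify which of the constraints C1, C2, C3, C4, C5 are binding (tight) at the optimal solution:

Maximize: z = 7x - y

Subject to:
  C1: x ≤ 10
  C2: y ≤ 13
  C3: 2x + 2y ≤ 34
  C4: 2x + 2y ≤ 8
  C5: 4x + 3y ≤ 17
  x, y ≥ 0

At x = 4, y = 0, compute slack b - a·x for each constraint:
  C1: 10 − 4 = 6  (slack)
  C2: 13 − 0 = 13  (slack)
  C3: 34 − 8 = 26  (slack)
  C4: 8 − 8 = 0  (binding)
  C5: 17 − 16 = 1  (slack)

Optimal: x = 4, y = 0
Binding: C4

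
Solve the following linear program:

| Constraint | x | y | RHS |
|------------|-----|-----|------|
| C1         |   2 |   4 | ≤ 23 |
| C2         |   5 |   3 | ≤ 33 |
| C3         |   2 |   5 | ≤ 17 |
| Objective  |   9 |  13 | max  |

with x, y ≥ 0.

Evaluate the objective at each vertex of the feasible region:
  z(0, 0) = 0
  z(6.6, 0) = 59.4
  z(6, 1) = 67  ←
  z(0, 3.4) = 44.2
The maximum is at x = 6, y = 1.

x = 6, y = 1, z = 67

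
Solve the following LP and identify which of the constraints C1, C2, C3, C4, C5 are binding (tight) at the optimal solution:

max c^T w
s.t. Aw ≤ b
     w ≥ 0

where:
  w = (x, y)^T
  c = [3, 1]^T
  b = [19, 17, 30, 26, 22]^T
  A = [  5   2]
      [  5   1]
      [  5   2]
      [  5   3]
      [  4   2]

At x = 3, y = 2, compute slack b - a·x for each constraint:
  C1: 19 − 19 = 0  (binding)
  C2: 17 − 17 = 0  (binding)
  C3: 30 − 19 = 11  (slack)
  C4: 26 − 21 = 5  (slack)
  C5: 22 − 16 = 6  (slack)

Optimal: x = 3, y = 2
Binding: C1, C2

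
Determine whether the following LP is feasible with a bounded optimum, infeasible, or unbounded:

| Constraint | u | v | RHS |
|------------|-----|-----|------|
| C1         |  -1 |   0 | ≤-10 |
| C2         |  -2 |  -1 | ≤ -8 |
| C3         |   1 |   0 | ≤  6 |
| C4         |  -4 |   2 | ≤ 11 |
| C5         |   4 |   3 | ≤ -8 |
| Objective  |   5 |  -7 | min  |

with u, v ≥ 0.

Infeasible (no feasible solution exists)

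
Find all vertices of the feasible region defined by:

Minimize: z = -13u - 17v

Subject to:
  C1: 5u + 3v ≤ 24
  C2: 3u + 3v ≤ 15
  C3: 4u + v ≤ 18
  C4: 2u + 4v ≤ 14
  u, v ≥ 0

(0, 0), (4.5, 0), (4.333, 0.6667), (3, 2), (0, 3.5)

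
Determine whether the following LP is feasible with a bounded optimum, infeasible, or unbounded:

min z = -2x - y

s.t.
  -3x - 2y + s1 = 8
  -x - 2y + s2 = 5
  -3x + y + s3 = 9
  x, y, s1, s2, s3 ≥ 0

Unbounded (objective can decrease without bound)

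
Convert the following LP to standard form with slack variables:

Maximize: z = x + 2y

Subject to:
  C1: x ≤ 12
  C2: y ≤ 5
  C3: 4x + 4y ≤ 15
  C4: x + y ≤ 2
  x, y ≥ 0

max z = x + 2y

s.t.
  x + s1 = 12
  y + s2 = 5
  4x + 4y + s3 = 15
  x + y + s4 = 2
  x, y, s1, s2, s3, s4 ≥ 0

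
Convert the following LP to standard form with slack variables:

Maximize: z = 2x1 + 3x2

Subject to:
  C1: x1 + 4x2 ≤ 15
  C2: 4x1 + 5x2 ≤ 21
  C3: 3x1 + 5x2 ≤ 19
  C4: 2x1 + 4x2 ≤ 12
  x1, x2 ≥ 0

max z = 2x1 + 3x2

s.t.
  x1 + 4x2 + s1 = 15
  4x1 + 5x2 + s2 = 21
  3x1 + 5x2 + s3 = 19
  2x1 + 4x2 + s4 = 12
  x1, x2, s1, s2, s3, s4 ≥ 0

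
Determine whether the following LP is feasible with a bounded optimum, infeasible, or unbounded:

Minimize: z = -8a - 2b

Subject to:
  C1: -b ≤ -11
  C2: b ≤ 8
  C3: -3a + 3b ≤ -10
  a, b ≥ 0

Infeasible (no feasible solution exists)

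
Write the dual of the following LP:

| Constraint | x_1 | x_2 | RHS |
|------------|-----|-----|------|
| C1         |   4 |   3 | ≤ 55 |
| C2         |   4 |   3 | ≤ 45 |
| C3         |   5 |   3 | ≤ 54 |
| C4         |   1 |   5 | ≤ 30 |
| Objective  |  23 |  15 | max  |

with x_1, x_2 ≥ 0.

Primal max cᵀx s.t. Ax ≤ b, x ≥ 0  →  Dual min bᵀy s.t. Aᵀy ≥ c, y ≥ 0.

Minimize: z = 55y1 + 45y2 + 54y3 + 30y4

Subject to:
  4y1 + 4y2 + 5y3 + y4 ≥ 23
  3y1 + 3y2 + 3y3 + 5y4 ≥ 15
  y1, y2, y3, y4 ≥ 0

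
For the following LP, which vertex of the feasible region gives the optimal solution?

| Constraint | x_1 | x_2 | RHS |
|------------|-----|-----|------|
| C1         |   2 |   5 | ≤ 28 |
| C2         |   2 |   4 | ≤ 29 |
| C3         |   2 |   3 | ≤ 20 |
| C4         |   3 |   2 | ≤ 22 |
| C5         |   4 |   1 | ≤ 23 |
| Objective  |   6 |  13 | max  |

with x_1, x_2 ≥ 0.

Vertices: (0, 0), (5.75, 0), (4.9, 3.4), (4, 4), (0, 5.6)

Evaluate the objective at each vertex of the feasible region:
  z(0, 0) = 0
  z(5.75, 0) = 34.5
  z(4.9, 3.4) = 73.6
  z(4, 4) = 76  ←
  z(0, 5.6) = 72.8
The maximum is at x_1 = 4, x_2 = 4.

(4, 4)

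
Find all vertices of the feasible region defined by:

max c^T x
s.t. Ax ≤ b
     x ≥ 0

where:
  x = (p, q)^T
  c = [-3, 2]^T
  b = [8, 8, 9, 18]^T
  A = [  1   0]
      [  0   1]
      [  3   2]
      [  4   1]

(0, 0), (3, 0), (0, 4.5)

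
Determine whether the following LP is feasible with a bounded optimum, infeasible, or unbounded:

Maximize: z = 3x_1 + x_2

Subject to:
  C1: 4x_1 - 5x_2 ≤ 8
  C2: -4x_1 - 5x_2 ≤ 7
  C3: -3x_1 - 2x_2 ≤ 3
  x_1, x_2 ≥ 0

Unbounded (objective can increase without bound)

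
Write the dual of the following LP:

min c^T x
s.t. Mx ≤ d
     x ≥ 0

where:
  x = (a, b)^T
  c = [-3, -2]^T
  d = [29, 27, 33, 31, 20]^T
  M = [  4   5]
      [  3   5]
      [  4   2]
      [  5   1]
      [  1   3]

Primal min cᵀx s.t. Ax ≤ b, x ≥ 0  →  Dual max −bᵀy s.t. Aᵀy ≥ −c, y ≥ 0.

Maximize: z = -29y1 - 27y2 - 33y3 - 31y4 - 20y5

Subject to:
  4y1 + 3y2 + 4y3 + 5y4 + y5 ≥ 3
  5y1 + 5y2 + 2y3 + y4 + 3y5 ≥ 2
  y1, y2, y3, y4, y5 ≥ 0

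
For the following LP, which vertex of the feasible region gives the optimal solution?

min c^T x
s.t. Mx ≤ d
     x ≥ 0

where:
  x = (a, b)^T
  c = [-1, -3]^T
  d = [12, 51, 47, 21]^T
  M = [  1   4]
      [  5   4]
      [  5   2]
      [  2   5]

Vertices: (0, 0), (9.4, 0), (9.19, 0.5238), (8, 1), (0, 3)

Evaluate the objective at each vertex of the feasible region:
  z(0, 0) = 0
  z(9.4, 0) = -9.4
  z(9.19, 0.5238) = -10.76
  z(8, 1) = -11  ←
  z(0, 3) = -9
The minimum is at a = 8, b = 1.

(8, 1)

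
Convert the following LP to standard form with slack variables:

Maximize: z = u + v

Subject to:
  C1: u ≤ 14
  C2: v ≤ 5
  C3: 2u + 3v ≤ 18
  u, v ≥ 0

max z = u + v

s.t.
  u + s1 = 14
  v + s2 = 5
  2u + 3v + s3 = 18
  u, v, s1, s2, s3 ≥ 0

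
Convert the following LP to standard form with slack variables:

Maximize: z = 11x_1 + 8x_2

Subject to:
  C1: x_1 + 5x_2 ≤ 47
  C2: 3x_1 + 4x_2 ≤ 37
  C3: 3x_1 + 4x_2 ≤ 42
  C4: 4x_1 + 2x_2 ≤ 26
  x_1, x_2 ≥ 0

max z = 11x_1 + 8x_2

s.t.
  x_1 + 5x_2 + s1 = 47
  3x_1 + 4x_2 + s2 = 37
  3x_1 + 4x_2 + s3 = 42
  4x_1 + 2x_2 + s4 = 26
  x_1, x_2, s1, s2, s3, s4 ≥ 0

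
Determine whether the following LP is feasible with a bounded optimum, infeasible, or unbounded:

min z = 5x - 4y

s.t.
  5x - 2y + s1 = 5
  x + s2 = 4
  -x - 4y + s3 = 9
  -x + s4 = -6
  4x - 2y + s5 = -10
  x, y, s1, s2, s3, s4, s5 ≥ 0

Infeasible (no feasible solution exists)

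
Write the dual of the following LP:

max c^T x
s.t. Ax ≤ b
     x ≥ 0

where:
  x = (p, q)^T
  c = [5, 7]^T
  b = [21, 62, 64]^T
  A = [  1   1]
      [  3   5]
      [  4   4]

Primal max cᵀx s.t. Ax ≤ b, x ≥ 0  →  Dual min bᵀy s.t. Aᵀy ≥ c, y ≥ 0.

Minimize: z = 21y1 + 62y2 + 64y3

Subject to:
  y1 + 3y2 + 4y3 ≥ 5
  y1 + 5y2 + 4y3 ≥ 7
  y1, y2, y3 ≥ 0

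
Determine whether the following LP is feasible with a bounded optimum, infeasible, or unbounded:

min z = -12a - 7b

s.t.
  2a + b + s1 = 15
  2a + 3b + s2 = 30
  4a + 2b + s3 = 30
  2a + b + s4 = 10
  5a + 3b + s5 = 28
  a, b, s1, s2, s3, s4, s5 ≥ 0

Feasible with a bounded optimal solution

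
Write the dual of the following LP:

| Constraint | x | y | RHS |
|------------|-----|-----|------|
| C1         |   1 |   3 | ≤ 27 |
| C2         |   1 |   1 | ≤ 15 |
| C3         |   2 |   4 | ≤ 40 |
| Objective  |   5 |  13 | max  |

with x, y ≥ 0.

Primal max cᵀx s.t. Ax ≤ b, x ≥ 0  →  Dual min bᵀy s.t. Aᵀy ≥ c, y ≥ 0.

Minimize: z = 27y1 + 15y2 + 40y3

Subject to:
  y1 + y2 + 2y3 ≥ 5
  3y1 + y2 + 4y3 ≥ 13
  y1, y2, y3 ≥ 0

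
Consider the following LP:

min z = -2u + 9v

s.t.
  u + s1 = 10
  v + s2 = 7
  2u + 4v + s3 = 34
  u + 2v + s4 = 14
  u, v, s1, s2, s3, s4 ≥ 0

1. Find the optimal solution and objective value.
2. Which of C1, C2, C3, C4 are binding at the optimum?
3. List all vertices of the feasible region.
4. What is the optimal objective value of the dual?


1. u = 10, v = 0, z = -20
2. C1
3. (0, 0), (10, 0), (10, 2), (0, 7)
4. -20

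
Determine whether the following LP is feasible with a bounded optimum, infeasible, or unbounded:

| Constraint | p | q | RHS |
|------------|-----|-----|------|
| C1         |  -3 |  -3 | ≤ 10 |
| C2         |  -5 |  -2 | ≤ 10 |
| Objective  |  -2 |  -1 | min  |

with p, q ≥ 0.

Unbounded (objective can decrease without bound)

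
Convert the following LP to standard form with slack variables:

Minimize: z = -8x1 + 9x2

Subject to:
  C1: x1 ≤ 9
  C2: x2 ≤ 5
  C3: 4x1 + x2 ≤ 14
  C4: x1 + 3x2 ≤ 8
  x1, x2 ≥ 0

min z = -8x1 + 9x2

s.t.
  x1 + s1 = 9
  x2 + s2 = 5
  4x1 + x2 + s3 = 14
  x1 + 3x2 + s4 = 8
  x1, x2, s1, s2, s3, s4 ≥ 0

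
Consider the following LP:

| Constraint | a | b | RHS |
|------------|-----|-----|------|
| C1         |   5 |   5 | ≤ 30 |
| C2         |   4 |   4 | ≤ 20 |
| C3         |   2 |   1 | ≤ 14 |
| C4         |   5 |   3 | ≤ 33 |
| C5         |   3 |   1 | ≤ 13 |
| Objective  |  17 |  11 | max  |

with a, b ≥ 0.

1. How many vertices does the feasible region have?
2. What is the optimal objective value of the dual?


1. 4
2. 79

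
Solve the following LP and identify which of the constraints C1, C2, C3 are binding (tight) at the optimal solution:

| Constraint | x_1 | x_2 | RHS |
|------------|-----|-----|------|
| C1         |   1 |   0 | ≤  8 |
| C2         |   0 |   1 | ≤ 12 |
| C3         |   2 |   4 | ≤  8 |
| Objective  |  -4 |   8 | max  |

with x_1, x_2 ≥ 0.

At x_1 = 0, x_2 = 2, compute slack b - a·x for each constraint:
  C1: 8 − 0 = 8  (slack)
  C2: 12 − 2 = 10  (slack)
  C3: 8 − 8 = 0  (binding)

Optimal: x_1 = 0, x_2 = 2
Binding: C3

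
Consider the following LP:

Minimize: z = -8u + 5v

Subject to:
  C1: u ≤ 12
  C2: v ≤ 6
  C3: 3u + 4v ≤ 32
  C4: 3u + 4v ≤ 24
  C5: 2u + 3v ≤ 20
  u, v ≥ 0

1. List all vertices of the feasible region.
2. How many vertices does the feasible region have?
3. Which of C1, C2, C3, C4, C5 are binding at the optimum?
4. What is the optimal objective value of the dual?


1. (0, 0), (8, 0), (0, 6)
2. 3
3. C4
4. -64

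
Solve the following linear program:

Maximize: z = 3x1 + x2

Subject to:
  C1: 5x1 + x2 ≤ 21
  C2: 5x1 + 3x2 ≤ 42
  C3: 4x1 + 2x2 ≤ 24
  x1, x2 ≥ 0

Evaluate the objective at each vertex of the feasible region:
  z(0, 0) = 0
  z(4.2, 0) = 12.6
  z(3, 6) = 15  ←
  z(0, 12) = 12
The maximum is at x1 = 3, x2 = 6.

x1 = 3, x2 = 6, z = 15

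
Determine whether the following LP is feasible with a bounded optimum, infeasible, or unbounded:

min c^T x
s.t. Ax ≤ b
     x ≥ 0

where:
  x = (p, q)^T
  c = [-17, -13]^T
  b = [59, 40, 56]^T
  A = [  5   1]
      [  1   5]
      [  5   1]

Feasible with a bounded optimal solution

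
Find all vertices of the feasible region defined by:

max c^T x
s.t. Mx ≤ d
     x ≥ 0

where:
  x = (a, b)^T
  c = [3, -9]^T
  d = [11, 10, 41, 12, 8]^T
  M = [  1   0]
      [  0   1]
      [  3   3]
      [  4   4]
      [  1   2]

(0, 0), (3, 0), (0, 3)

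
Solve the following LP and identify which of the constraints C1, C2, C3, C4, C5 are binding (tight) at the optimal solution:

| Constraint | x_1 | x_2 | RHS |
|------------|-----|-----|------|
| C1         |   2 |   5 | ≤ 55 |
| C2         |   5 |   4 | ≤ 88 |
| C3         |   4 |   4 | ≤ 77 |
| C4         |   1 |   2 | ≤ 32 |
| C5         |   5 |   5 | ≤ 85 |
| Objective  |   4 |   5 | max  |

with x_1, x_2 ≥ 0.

At x_1 = 10, x_2 = 7, compute slack b - a·x for each constraint:
  C1: 55 − 55 = 0  (binding)
  C2: 88 − 78 = 10  (slack)
  C3: 77 − 68 = 9  (slack)
  C4: 32 − 24 = 8  (slack)
  C5: 85 − 85 = 0  (binding)

Optimal: x_1 = 10, x_2 = 7
Binding: C1, C5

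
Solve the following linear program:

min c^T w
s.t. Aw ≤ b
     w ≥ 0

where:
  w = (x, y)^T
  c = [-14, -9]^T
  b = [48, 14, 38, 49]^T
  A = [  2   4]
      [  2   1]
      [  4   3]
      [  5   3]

Evaluate the objective at each vertex of the feasible region:
  z(0, 0) = 0
  z(7, 0) = -98
  z(2, 10) = -118  ←
  z(0.8, 11.6) = -115.6
  z(0, 12) = -108
The minimum is at x = 2, y = 10.

x = 2, y = 10, z = -118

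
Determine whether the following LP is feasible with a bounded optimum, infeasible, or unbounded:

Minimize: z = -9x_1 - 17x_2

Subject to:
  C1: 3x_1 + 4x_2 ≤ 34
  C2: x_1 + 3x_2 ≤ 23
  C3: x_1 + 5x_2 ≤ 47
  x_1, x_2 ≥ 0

Feasible with a bounded optimal solution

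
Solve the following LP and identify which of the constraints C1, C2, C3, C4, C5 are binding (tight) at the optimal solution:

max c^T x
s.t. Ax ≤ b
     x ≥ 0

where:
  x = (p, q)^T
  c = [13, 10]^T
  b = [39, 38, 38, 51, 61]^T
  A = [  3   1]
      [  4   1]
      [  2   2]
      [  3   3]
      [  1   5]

At p = 7, q = 10, compute slack b - a·x for each constraint:
  C1: 39 − 31 = 8  (slack)
  C2: 38 − 38 = 0  (binding)
  C3: 38 − 34 = 4  (slack)
  C4: 51 − 51 = 0  (binding)
  C5: 61 − 57 = 4  (slack)

Optimal: p = 7, q = 10
Binding: C2, C4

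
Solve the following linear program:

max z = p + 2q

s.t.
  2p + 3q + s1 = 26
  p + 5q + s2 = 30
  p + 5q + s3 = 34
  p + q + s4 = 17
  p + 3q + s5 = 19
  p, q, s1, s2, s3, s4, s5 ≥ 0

Evaluate the objective at each vertex of the feasible region:
  z(0, 0) = 0
  z(13, 0) = 13
  z(7, 4) = 15  ←
  z(2.5, 5.5) = 13.5
  z(0, 6) = 12
The maximum is at p = 7, q = 4.

p = 7, q = 4, z = 15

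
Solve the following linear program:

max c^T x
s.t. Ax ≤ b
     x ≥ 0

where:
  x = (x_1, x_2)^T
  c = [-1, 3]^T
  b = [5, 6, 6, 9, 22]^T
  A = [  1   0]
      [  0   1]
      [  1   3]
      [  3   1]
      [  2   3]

Evaluate the objective at each vertex of the feasible region:
  z(0, 0) = 0
  z(3, 0) = -3
  z(2.625, 1.125) = 0.75
  z(0, 2) = 6  ←
The maximum is at x_1 = 0, x_2 = 2.

x_1 = 0, x_2 = 2, z = 6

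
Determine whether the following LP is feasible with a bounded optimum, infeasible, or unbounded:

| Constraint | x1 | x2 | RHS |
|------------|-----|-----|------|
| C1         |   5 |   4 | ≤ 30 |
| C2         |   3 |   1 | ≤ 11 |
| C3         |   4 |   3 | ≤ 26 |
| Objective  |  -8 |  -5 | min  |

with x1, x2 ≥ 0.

Feasible with a bounded optimal solution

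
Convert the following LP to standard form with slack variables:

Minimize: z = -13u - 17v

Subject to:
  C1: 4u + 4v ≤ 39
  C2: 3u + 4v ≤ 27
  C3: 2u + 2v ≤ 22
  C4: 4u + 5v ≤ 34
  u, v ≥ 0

min z = -13u - 17v

s.t.
  4u + 4v + s1 = 39
  3u + 4v + s2 = 27
  2u + 2v + s3 = 22
  4u + 5v + s4 = 34
  u, v, s1, s2, s3, s4 ≥ 0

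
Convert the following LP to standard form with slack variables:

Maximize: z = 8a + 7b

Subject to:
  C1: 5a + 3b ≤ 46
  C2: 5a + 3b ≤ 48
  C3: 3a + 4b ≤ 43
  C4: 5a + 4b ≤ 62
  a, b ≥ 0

max z = 8a + 7b

s.t.
  5a + 3b + s1 = 46
  5a + 3b + s2 = 48
  3a + 4b + s3 = 43
  5a + 4b + s4 = 62
  a, b, s1, s2, s3, s4 ≥ 0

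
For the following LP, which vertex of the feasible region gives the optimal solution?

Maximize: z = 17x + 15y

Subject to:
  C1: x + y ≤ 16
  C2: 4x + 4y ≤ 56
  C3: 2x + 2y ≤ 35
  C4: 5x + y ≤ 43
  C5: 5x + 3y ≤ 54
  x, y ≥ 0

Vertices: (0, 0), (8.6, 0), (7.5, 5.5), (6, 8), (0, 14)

Evaluate the objective at each vertex of the feasible region:
  z(0, 0) = 0
  z(8.6, 0) = 146.2
  z(7.5, 5.5) = 210
  z(6, 8) = 222  ←
  z(0, 14) = 210
The maximum is at x = 6, y = 8.

(6, 8)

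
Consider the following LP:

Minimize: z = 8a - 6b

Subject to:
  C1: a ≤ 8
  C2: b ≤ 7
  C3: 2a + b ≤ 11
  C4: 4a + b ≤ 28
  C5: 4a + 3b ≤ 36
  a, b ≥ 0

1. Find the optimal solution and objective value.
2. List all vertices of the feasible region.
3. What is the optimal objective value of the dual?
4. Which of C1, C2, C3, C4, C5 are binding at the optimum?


1. a = 0, b = 7, z = -42
2. (0, 0), (5.5, 0), (2, 7), (0, 7)
3. -42
4. C2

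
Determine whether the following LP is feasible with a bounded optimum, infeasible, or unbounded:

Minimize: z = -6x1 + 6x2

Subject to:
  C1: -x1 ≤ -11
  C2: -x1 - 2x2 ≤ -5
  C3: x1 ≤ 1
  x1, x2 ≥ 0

Infeasible (no feasible solution exists)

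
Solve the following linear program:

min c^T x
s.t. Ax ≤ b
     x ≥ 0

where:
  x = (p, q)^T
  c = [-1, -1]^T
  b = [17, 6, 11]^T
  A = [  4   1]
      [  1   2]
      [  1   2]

Evaluate the objective at each vertex of the feasible region:
  z(0, 0) = 0
  z(4.25, 0) = -4.25
  z(4, 1) = -5  ←
  z(0, 3) = -3
The minimum is at p = 4, q = 1.

p = 4, q = 1, z = -5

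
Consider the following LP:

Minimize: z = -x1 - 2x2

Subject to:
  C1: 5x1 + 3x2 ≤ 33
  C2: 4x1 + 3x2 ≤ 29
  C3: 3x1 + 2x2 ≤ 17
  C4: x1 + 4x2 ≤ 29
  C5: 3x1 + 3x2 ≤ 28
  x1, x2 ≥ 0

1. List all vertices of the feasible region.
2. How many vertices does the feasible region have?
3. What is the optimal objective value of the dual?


1. (0, 0), (5.667, 0), (1, 7), (0, 7.25)
2. 4
3. -15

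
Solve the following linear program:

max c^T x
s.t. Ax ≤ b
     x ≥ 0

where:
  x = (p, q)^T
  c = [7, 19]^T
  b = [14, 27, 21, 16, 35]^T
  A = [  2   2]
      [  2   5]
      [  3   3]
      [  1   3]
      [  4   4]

Evaluate the objective at each vertex of the feasible region:
  z(0, 0) = 0
  z(7, 0) = 49
  z(2.667, 4.333) = 101
  z(1, 5) = 102  ←
  z(0, 5.333) = 101.3
The maximum is at p = 1, q = 5.

p = 1, q = 5, z = 102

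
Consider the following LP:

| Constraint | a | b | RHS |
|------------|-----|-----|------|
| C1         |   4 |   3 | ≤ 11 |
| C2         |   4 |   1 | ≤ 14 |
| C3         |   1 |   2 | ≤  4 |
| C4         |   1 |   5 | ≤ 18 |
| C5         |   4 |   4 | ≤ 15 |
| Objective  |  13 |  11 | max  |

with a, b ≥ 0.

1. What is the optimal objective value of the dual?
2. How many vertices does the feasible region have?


1. 37
2. 4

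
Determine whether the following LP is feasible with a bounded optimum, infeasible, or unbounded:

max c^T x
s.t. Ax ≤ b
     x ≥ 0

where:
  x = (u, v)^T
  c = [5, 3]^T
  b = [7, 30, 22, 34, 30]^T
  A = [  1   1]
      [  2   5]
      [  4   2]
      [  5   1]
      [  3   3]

Feasible with a bounded optimal solution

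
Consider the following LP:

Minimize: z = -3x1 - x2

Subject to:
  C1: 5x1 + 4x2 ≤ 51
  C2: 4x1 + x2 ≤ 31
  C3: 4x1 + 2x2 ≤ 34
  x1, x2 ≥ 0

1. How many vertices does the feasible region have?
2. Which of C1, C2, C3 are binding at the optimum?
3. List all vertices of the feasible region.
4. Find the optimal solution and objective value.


1. 5
2. C2, C3
3. (0, 0), (7.75, 0), (7, 3), (5.667, 5.667), (0, 12.75)
4. x1 = 7, x2 = 3, z = -24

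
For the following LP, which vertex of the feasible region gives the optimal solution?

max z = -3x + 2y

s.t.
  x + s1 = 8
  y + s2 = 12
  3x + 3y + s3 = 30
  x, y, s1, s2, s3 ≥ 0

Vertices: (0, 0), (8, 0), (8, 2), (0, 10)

Evaluate the objective at each vertex of the feasible region:
  z(0, 0) = 0
  z(8, 0) = -24
  z(8, 2) = -20
  z(0, 10) = 20  ←
The maximum is at x = 0, y = 10.

(0, 10)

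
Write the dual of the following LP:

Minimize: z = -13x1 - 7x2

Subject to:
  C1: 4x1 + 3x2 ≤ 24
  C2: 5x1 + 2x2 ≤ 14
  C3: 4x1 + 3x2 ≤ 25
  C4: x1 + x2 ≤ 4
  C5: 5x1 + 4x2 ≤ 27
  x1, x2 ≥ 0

Primal min cᵀx s.t. Ax ≤ b, x ≥ 0  →  Dual max −bᵀy s.t. Aᵀy ≥ −c, y ≥ 0.

Maximize: z = -24y1 - 14y2 - 25y3 - 4y4 - 27y5

Subject to:
  4y1 + 5y2 + 4y3 + y4 + 5y5 ≥ 13
  3y1 + 2y2 + 3y3 + y4 + 4y5 ≥ 7
  y1, y2, y3, y4, y5 ≥ 0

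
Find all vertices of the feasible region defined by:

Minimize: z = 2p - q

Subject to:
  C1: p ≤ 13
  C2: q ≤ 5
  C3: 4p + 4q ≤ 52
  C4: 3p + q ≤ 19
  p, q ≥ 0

(0, 0), (6.333, 0), (4.667, 5), (0, 5)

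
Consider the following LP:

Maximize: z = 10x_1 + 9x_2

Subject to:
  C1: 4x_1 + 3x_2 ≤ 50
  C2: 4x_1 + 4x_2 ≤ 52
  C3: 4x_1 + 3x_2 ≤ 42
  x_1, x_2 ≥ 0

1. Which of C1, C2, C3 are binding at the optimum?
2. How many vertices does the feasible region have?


1. C2, C3
2. 4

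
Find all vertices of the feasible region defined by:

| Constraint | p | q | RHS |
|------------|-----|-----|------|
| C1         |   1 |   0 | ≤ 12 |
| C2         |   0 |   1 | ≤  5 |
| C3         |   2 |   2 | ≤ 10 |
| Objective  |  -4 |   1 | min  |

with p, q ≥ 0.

(0, 0), (5, 0), (0, 5)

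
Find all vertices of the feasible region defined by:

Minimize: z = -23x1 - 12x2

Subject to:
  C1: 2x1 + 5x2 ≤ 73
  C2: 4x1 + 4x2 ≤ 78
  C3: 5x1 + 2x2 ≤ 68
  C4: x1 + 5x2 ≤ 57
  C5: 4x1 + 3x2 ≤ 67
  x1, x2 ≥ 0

(0, 0), (13.6, 0), (10, 9), (9.647, 9.471), (0, 11.4)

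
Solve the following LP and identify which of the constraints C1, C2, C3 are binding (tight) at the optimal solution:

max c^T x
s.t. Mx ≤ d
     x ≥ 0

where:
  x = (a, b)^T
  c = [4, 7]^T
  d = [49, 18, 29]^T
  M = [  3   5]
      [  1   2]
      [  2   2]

At a = 8, b = 5, compute slack b - a·x for each constraint:
  C1: 49 − 49 = 0  (binding)
  C2: 18 − 18 = 0  (binding)
  C3: 29 − 26 = 3  (slack)

Optimal: a = 8, b = 5
Binding: C1, C2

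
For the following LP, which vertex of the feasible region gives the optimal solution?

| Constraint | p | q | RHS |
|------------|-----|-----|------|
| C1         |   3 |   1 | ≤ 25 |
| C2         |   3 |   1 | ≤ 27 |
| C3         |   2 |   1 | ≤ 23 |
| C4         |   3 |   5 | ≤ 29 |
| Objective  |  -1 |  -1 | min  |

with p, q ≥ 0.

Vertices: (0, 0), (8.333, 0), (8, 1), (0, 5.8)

Evaluate the objective at each vertex of the feasible region:
  z(0, 0) = 0
  z(8.333, 0) = -8.333
  z(8, 1) = -9  ←
  z(0, 5.8) = -5.8
The minimum is at p = 8, q = 1.

(8, 1)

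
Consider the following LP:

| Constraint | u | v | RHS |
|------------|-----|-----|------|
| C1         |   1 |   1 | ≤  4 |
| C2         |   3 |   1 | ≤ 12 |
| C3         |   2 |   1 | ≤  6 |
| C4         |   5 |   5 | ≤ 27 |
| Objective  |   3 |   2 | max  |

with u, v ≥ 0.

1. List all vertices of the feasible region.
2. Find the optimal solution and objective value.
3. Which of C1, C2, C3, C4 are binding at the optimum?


1. (0, 0), (3, 0), (2, 2), (0, 4)
2. u = 2, v = 2, z = 10
3. C1, C3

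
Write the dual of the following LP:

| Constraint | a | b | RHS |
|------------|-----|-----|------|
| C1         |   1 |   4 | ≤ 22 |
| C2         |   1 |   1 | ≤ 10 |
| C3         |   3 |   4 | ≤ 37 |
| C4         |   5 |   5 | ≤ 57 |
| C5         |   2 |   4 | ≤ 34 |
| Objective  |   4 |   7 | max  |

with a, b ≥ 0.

Primal max cᵀx s.t. Ax ≤ b, x ≥ 0  →  Dual min bᵀy s.t. Aᵀy ≥ c, y ≥ 0.

Minimize: z = 22y1 + 10y2 + 37y3 + 57y4 + 34y5

Subject to:
  y1 + y2 + 3y3 + 5y4 + 2y5 ≥ 4
  4y1 + y2 + 4y3 + 5y4 + 4y5 ≥ 7
  y1, y2, y3, y4, y5 ≥ 0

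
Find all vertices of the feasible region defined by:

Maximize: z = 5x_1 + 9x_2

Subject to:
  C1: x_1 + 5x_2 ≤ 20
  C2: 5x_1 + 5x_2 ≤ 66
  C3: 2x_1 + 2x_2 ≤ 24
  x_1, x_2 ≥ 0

(0, 0), (12, 0), (10, 2), (0, 4)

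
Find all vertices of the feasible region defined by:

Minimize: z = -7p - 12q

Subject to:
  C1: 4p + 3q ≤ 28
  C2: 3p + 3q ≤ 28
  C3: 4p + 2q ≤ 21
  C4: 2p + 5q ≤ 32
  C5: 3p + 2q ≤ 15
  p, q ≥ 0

(0, 0), (5, 0), (1, 6), (0, 6.4)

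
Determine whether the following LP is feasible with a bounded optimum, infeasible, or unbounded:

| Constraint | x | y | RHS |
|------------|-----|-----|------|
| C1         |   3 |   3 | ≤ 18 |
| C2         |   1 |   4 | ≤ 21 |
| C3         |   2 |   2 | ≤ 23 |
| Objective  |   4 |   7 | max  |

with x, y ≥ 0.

Feasible with a bounded optimal solution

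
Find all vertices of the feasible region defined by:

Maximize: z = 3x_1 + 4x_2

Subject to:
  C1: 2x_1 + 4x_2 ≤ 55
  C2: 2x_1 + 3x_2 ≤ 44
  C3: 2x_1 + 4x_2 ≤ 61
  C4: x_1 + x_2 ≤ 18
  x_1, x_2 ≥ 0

(0, 0), (18, 0), (10, 8), (5.5, 11), (0, 13.75)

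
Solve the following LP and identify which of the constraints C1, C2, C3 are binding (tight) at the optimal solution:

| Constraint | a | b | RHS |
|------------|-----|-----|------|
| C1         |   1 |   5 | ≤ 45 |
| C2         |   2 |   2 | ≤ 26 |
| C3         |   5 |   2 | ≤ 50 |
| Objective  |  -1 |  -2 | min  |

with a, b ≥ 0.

At a = 5, b = 8, compute slack b - a·x for each constraint:
  C1: 45 − 45 = 0  (binding)
  C2: 26 − 26 = 0  (binding)
  C3: 50 − 41 = 9  (slack)

Optimal: a = 5, b = 8
Binding: C1, C2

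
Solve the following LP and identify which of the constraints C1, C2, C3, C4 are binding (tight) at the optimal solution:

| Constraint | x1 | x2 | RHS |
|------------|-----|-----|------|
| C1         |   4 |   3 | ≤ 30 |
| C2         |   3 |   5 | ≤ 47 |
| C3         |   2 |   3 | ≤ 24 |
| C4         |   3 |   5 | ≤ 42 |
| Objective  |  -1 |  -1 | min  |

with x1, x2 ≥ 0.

At x1 = 3, x2 = 6, compute slack b - a·x for each constraint:
  C1: 30 − 30 = 0  (binding)
  C2: 47 − 39 = 8  (slack)
  C3: 24 − 24 = 0  (binding)
  C4: 42 − 39 = 3  (slack)

Optimal: x1 = 3, x2 = 6
Binding: C1, C3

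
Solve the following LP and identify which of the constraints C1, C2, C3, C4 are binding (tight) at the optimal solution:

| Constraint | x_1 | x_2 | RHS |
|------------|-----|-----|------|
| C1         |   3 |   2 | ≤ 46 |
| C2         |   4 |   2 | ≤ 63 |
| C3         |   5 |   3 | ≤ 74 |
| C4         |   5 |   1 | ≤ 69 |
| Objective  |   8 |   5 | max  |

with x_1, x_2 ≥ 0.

At x_1 = 10, x_2 = 8, compute slack b - a·x for each constraint:
  C1: 46 − 46 = 0  (binding)
  C2: 63 − 56 = 7  (slack)
  C3: 74 − 74 = 0  (binding)
  C4: 69 − 58 = 11  (slack)

Optimal: x_1 = 10, x_2 = 8
Binding: C1, C3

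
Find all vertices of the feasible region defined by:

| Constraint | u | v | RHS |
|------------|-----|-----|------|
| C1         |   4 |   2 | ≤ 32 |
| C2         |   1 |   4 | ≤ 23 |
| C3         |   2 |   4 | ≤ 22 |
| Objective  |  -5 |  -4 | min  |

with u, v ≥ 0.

(0, 0), (8, 0), (7, 2), (0, 5.5)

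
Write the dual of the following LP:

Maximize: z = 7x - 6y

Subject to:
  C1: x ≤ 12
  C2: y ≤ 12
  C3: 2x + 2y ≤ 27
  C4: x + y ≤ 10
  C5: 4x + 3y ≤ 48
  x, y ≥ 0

Primal max cᵀx s.t. Ax ≤ b, x ≥ 0  →  Dual min bᵀy s.t. Aᵀy ≥ c, y ≥ 0.

Minimize: z = 12y1 + 12y2 + 27y3 + 10y4 + 48y5

Subject to:
  y1 + 2y3 + y4 + 4y5 ≥ 7
  y2 + 2y3 + y4 + 3y5 ≥ -6
  y1, y2, y3, y4, y5 ≥ 0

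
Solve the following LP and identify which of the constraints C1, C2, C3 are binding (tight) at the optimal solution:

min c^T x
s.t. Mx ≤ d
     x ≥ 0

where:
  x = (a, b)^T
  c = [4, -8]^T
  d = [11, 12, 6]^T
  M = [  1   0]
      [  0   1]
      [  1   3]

At a = 0, b = 2, compute slack b - a·x for each constraint:
  C1: 11 − 0 = 11  (slack)
  C2: 12 − 2 = 10  (slack)
  C3: 6 − 6 = 0  (binding)

Optimal: a = 0, b = 2
Binding: C3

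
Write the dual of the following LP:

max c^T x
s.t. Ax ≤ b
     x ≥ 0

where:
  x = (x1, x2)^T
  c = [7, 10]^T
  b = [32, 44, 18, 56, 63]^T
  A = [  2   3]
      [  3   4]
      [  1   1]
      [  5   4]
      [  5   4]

Primal max cᵀx s.t. Ax ≤ b, x ≥ 0  →  Dual min bᵀy s.t. Aᵀy ≥ c, y ≥ 0.

Minimize: z = 32y1 + 44y2 + 18y3 + 56y4 + 63y5

Subject to:
  2y1 + 3y2 + y3 + 5y4 + 5y5 ≥ 7
  3y1 + 4y2 + y3 + 4y4 + 4y5 ≥ 10
  y1, y2, y3, y4, y5 ≥ 0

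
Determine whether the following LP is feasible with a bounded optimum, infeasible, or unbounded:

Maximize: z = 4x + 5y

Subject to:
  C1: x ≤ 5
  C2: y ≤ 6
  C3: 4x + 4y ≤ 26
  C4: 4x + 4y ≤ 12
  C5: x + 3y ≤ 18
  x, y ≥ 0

Feasible with a bounded optimal solution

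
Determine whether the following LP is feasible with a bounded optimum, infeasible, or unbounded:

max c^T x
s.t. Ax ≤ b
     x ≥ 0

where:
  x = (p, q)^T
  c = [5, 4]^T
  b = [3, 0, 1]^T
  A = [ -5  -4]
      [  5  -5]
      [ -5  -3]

Unbounded (objective can increase without bound)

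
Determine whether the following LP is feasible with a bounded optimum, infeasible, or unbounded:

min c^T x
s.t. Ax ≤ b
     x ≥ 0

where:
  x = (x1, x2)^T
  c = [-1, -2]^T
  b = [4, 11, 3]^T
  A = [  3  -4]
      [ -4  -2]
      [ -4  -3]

Unbounded (objective can decrease without bound)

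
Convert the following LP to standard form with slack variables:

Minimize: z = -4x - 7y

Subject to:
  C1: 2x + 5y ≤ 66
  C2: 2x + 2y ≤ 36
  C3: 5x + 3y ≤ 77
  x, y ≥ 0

min z = -4x - 7y

s.t.
  2x + 5y + s1 = 66
  2x + 2y + s2 = 36
  5x + 3y + s3 = 77
  x, y, s1, s2, s3 ≥ 0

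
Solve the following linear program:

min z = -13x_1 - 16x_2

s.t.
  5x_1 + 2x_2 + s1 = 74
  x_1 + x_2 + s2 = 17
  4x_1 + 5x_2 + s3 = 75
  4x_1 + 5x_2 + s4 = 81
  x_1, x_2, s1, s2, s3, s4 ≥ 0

Evaluate the objective at each vertex of the feasible region:
  z(0, 0) = 0
  z(14.8, 0) = -192.4
  z(13.33, 3.667) = -232
  z(10, 7) = -242  ←
  z(0, 15) = -240
The minimum is at x_1 = 10, x_2 = 7.

x_1 = 10, x_2 = 7, z = -242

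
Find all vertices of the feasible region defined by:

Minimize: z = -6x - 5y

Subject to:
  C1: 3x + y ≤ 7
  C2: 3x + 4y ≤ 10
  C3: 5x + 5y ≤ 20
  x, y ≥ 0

(0, 0), (2.333, 0), (2, 1), (0, 2.5)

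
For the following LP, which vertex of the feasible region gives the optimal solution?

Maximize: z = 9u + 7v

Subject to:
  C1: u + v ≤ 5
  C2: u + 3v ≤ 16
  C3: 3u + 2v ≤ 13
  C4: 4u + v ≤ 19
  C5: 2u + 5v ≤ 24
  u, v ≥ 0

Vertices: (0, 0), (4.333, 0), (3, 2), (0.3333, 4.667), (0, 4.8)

Evaluate the objective at each vertex of the feasible region:
  z(0, 0) = 0
  z(4.333, 0) = 39
  z(3, 2) = 41  ←
  z(0.3333, 4.667) = 35.67
  z(0, 4.8) = 33.6
The maximum is at u = 3, v = 2.

(3, 2)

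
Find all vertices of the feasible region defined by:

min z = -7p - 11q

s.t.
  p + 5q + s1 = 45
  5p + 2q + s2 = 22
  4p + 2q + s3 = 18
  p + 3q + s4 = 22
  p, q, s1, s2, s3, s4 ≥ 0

(0, 0), (4.4, 0), (4, 1), (1, 7), (0, 7.333)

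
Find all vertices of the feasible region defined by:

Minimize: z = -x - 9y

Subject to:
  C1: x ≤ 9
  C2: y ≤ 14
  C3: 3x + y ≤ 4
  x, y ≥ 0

(0, 0), (1.333, 0), (0, 4)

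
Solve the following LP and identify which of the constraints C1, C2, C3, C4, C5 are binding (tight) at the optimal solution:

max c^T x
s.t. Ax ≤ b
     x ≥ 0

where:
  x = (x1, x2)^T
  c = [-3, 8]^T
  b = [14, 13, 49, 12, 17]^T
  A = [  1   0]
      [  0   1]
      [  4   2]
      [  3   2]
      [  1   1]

At x1 = 0, x2 = 6, compute slack b - a·x for each constraint:
  C1: 14 − 0 = 14  (slack)
  C2: 13 − 6 = 7  (slack)
  C3: 49 − 12 = 37  (slack)
  C4: 12 − 12 = 0  (binding)
  C5: 17 − 6 = 11  (slack)

Optimal: x1 = 0, x2 = 6
Binding: C4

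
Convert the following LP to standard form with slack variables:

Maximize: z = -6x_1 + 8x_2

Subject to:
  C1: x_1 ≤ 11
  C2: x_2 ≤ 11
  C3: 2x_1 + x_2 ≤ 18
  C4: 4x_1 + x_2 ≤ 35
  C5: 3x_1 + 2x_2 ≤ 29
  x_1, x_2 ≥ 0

max z = -6x_1 + 8x_2

s.t.
  x_1 + s1 = 11
  x_2 + s2 = 11
  2x_1 + x_2 + s3 = 18
  4x_1 + x_2 + s4 = 35
  3x_1 + 2x_2 + s5 = 29
  x_1, x_2, s1, s2, s3, s4, s5 ≥ 0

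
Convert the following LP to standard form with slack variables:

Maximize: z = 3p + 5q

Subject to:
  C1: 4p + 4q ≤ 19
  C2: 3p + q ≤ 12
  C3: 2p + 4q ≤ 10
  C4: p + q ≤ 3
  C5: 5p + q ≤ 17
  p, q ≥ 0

max z = 3p + 5q

s.t.
  4p + 4q + s1 = 19
  3p + q + s2 = 12
  2p + 4q + s3 = 10
  p + q + s4 = 3
  5p + q + s5 = 17
  p, q, s1, s2, s3, s4, s5 ≥ 0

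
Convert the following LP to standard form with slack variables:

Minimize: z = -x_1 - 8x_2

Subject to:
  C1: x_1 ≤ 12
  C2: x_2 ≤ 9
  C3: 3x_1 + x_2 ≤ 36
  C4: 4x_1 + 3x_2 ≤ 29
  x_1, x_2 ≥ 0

min z = -x_1 - 8x_2

s.t.
  x_1 + s1 = 12
  x_2 + s2 = 9
  3x_1 + x_2 + s3 = 36
  4x_1 + 3x_2 + s4 = 29
  x_1, x_2, s1, s2, s3, s4 ≥ 0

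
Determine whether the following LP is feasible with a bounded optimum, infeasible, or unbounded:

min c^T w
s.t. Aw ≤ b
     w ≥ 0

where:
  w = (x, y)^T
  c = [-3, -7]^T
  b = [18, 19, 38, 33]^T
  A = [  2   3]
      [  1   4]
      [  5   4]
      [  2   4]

Feasible with a bounded optimal solution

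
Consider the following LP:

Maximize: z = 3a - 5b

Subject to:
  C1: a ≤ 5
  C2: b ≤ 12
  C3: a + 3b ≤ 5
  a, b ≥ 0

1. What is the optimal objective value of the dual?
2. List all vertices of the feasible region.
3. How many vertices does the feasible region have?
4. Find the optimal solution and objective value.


1. 15
2. (0, 0), (5, 0), (0, 1.667)
3. 3
4. a = 5, b = 0, z = 15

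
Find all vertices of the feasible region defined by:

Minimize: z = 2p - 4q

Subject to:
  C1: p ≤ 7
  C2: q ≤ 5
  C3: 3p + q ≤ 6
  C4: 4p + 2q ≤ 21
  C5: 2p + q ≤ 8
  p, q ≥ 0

(0, 0), (2, 0), (0.3333, 5), (0, 5)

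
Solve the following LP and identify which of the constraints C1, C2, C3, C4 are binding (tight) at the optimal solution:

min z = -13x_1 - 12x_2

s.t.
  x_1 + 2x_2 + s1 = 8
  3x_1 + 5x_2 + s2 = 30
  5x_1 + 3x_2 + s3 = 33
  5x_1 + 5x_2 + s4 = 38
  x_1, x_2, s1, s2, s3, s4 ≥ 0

At x_1 = 6, x_2 = 1, compute slack b - a·x for each constraint:
  C1: 8 − 8 = 0  (binding)
  C2: 30 − 23 = 7  (slack)
  C3: 33 − 33 = 0  (binding)
  C4: 38 − 35 = 3  (slack)

Optimal: x_1 = 6, x_2 = 1
Binding: C1, C3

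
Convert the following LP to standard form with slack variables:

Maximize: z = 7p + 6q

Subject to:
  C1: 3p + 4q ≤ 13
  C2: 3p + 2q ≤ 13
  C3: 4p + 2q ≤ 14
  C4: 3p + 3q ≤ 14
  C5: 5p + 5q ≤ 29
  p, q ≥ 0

max z = 7p + 6q

s.t.
  3p + 4q + s1 = 13
  3p + 2q + s2 = 13
  4p + 2q + s3 = 14
  3p + 3q + s4 = 14
  5p + 5q + s5 = 29
  p, q, s1, s2, s3, s4, s5 ≥ 0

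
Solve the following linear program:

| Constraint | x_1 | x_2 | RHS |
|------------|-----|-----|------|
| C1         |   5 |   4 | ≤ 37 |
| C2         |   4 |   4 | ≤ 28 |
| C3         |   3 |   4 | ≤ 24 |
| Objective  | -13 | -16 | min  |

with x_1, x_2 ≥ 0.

Evaluate the objective at each vertex of the feasible region:
  z(0, 0) = 0
  z(7, 0) = -91
  z(4, 3) = -100  ←
  z(0, 6) = -96
The minimum is at x_1 = 4, x_2 = 3.

x_1 = 4, x_2 = 3, z = -100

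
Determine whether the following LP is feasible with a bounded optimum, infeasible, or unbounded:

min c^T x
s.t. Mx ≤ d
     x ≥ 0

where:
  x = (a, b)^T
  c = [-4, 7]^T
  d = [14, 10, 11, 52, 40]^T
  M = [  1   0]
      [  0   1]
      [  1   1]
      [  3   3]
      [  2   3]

Feasible with a bounded optimal solution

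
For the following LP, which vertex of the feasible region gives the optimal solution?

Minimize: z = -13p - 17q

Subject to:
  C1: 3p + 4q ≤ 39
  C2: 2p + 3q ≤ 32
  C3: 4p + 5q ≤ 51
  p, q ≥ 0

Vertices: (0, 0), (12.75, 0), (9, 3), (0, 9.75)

Evaluate the objective at each vertex of the feasible region:
  z(0, 0) = 0
  z(12.75, 0) = -165.8
  z(9, 3) = -168  ←
  z(0, 9.75) = -165.8
The minimum is at p = 9, q = 3.

(9, 3)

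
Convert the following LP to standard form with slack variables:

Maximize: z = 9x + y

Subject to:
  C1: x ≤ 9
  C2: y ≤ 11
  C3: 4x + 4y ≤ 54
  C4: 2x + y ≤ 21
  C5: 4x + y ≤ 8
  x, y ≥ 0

max z = 9x + y

s.t.
  x + s1 = 9
  y + s2 = 11
  4x + 4y + s3 = 54
  2x + y + s4 = 21
  4x + y + s5 = 8
  x, y, s1, s2, s3, s4, s5 ≥ 0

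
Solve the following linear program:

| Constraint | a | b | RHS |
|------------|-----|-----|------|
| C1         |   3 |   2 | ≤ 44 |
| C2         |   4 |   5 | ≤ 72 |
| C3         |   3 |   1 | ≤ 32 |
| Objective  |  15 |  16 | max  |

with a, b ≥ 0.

Evaluate the objective at each vertex of the feasible region:
  z(0, 0) = 0
  z(10.67, 0) = 160
  z(8, 8) = 248  ←
  z(0, 14.4) = 230.4
The maximum is at a = 8, b = 8.

a = 8, b = 8, z = 248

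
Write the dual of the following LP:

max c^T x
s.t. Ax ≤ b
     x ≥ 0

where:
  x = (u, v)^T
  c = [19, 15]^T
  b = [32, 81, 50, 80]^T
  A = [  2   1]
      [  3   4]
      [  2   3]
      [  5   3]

Primal max cᵀx s.t. Ax ≤ b, x ≥ 0  →  Dual min bᵀy s.t. Aᵀy ≥ c, y ≥ 0.

Minimize: z = 32y1 + 81y2 + 50y3 + 80y4

Subject to:
  2y1 + 3y2 + 2y3 + 5y4 ≥ 19
  y1 + 4y2 + 3y3 + 3y4 ≥ 15
  y1, y2, y3, y4 ≥ 0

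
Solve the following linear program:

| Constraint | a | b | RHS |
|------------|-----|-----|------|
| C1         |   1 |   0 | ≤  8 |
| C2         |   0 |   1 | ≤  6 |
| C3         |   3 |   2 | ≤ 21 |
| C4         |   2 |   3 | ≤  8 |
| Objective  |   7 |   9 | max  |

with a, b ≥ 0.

Evaluate the objective at each vertex of the feasible region:
  z(0, 0) = 0
  z(4, 0) = 28  ←
  z(0, 2.667) = 24
The maximum is at a = 4, b = 0.

a = 4, b = 0, z = 28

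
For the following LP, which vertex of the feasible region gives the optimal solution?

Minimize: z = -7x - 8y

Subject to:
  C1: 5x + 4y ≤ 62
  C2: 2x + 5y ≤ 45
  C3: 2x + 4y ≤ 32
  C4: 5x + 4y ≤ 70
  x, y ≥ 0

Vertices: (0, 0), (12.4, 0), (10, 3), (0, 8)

Evaluate the objective at each vertex of the feasible region:
  z(0, 0) = 0
  z(12.4, 0) = -86.8
  z(10, 3) = -94  ←
  z(0, 8) = -64
The minimum is at x = 10, y = 3.

(10, 3)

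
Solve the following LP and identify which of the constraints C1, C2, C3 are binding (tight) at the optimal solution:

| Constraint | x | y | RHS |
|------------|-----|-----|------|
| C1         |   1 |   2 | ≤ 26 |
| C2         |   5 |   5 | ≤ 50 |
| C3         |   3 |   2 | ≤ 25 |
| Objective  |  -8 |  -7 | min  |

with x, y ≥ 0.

At x = 5, y = 5, compute slack b - a·x for each constraint:
  C1: 26 − 15 = 11  (slack)
  C2: 50 − 50 = 0  (binding)
  C3: 25 − 25 = 0  (binding)

Optimal: x = 5, y = 5
Binding: C2, C3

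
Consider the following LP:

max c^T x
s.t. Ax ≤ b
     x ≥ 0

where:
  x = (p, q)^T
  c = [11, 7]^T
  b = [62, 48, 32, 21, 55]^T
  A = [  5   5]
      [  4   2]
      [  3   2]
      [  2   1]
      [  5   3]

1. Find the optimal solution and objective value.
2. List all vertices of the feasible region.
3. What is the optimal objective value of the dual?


1. p = 10, q = 1, z = 117
2. (0, 0), (10.5, 0), (10, 1), (7.2, 5.2), (0, 12.4)
3. 117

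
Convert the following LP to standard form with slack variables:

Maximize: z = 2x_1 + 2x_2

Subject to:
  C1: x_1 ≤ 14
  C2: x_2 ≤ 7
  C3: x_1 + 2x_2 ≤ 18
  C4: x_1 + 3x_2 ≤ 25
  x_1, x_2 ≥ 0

max z = 2x_1 + 2x_2

s.t.
  x_1 + s1 = 14
  x_2 + s2 = 7
  x_1 + 2x_2 + s3 = 18
  x_1 + 3x_2 + s4 = 25
  x_1, x_2, s1, s2, s3, s4 ≥ 0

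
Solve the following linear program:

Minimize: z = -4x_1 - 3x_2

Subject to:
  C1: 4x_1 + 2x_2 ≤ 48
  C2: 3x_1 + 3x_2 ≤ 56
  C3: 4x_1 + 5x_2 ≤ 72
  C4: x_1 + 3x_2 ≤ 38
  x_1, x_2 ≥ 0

Evaluate the objective at each vertex of the feasible region:
  z(0, 0) = 0
  z(12, 0) = -48
  z(8, 8) = -56  ←
  z(3.714, 11.43) = -49.14
  z(0, 12.67) = -38
The minimum is at x_1 = 8, x_2 = 8.

x_1 = 8, x_2 = 8, z = -56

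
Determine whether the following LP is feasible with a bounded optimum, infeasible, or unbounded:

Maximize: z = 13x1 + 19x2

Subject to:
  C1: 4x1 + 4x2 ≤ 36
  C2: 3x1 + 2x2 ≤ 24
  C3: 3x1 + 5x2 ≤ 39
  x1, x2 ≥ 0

Feasible with a bounded optimal solution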